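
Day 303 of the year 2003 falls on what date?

30 October 2003

January has 31 days (303 − 31 = 272 remain).
February has 28 days (272 − 28 = 244 remain).
March has 31 days (244 − 31 = 213 remain).
April has 30 days (213 − 30 = 183 remain).
May has 31 days (183 − 31 = 152 remain).
June has 30 days (152 − 30 = 122 remain).
July has 31 days (122 − 31 = 91 remain).
August has 31 days (91 − 31 = 60 remain).
September has 30 days (60 − 30 = 30 remain).
30 into October → October 30.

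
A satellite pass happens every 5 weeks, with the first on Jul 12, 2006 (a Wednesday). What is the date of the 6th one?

Jan 3, 2007

The 6th occurrence is 5 intervals after the first: 5 × 35 = 175 days after Jul 12, 2006.
Jul has 31 days — 19 days to the end of Jul leaves 156.
Aug has 31 days (125 left).
Sep has 30 days (95 left).
Oct has 31 days (64 left).
Nov has 30 days (34 left).
Dec has 31 days (3 left).
3 days into Jan → Jan 3, 2007.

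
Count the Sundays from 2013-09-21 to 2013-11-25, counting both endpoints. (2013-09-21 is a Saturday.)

10

2013-09-21 is a Saturday; the first Sunday on or after it is 2013-09-22 (1 day later).
From 2013-09-22 to 2013-11-25: 8 + 31 + 25 = 64 days (rest of September, October, November).
64 ÷ 7 = 9 full weeks with remainder 1, so 9 more Sundays after the first → 10.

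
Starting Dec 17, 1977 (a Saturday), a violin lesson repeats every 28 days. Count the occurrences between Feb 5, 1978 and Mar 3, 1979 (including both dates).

Occurrences land 28·i days after Dec 17, 1977 for i = 0, 1, 2, …
Feb 5, 1978 is 50 days after the start; 50 ÷ 28 = 1 remainder 22; since the remainder is 22, round up to i = 2. First occurrence in the window: #3 on Feb 11, 1978 (2×28 = 56 days in).
Mar 3, 1979 is 441 days after the start; 441 ÷ 28 = 15 remainder 21. Last occurrence in the window: #16 on Feb 10, 1979.
Occurrences #3 through #16: 14 in total.

14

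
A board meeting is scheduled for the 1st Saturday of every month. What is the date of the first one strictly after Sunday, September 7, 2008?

October 4, 2008

September 2008 starts on a Monday, so its 1st Saturday is September 6, 2008 (5 days in).
That is not after September 7, 2008, so look at October 2008.
October 2008 starts on a Wednesday, so its 1st Saturday is October 4, 2008 (3 days in).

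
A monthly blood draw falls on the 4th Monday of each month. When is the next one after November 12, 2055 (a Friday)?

November 2055 starts on a Monday; its first Monday is the 1st, so the 4th Monday is the 22nd — November 22, 2055.
November 22, 2055 is after November 12, 2055, so that is the next one.

November 22, 2055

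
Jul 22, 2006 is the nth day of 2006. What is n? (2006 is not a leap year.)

Days in months before Jul: 31 + 28 + 31 + 30 + 31 + 30 = 181.
Plus 22 days into Jul → day 203.

203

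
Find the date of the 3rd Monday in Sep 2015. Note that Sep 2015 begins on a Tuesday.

Sep 2015 begins on a Tuesday, so the first Monday is Sep 7 (6 days later).
The 3rd Monday is 2 weeks later: 7 + 14 = 21.

Sep 21, 2015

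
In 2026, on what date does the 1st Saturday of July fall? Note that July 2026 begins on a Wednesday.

4 July 2026

July 2026 begins on a Wednesday, so the first Saturday is July 4 (3 days later).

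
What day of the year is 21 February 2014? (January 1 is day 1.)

52

Days in months before February: 31 = 31.
Plus 21 days into February → day 52.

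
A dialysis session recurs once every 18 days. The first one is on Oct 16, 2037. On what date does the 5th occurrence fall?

The 5th occurrence is 4 intervals after the first: 4 × 18 = 72 days after Oct 16, 2037.
Oct has 31 days — 15 days to the end of Oct leaves 57.
Nov has 30 days (27 left).
27 days into Dec → Dec 27, 2037.

Dec 27, 2037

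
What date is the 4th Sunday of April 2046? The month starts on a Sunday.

22 April 2046

April 2046 begins on a Sunday, so the first Sunday is April 1.
The 4th Sunday is 3 weeks later: 1 + 21 = 22.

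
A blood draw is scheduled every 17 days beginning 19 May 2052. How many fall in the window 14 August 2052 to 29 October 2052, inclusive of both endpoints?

Occurrences land 17·i days after 19 May 2052 for i = 0, 1, 2, …
14 August 2052 is 87 days after the start; 87 ÷ 17 = 5 remainder 2; since the remainder is 2, round up to i = 6. First occurrence in the window: #7 on 29 August 2052 (6×17 = 102 days in).
29 October 2052 is 163 days after the start; 163 ÷ 17 = 9 remainder 10. Last occurrence in the window: #10 on 19 October 2052.
Occurrences #7 through #10: 4 in total.

4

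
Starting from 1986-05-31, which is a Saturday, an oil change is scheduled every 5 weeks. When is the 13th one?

1987-07-25

The 13th occurrence is 12 intervals after the first: 12 × 35 = 420 days after 1986-05-31.
May has 31 days — 0 days to the end of May leaves 420.
From end of May to end of 1986 is 214 days (206 left).
January has 31 days (175 left).
February has 28 days (147 left).
March has 31 days (116 left).
April has 30 days (86 left).
May has 31 days (55 left).
June has 30 days (25 left).
25 days into July → 1987-07-25.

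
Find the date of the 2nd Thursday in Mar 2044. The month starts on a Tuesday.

Mar 10, 2044

Mar 2044 begins on a Tuesday, so the first Thursday is Mar 3 (2 days later).
The 2nd Thursday is 1 weeks later: 3 + 7 = 10.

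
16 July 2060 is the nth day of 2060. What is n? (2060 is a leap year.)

Days in months before July: 31 + 29 + 31 + 30 + 31 + 30 = 182.
Plus 16 days into July → day 198.

198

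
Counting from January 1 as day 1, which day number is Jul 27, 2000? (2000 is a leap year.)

Days in months before Jul: 31 + 29 + 31 + 30 + 31 + 30 = 182.
Plus 27 days into Jul → day 209.

209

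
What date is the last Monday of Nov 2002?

The first Monday of Nov 2002 is Nov 4.
Nov 2002 has 30 days. Adding weeks: 4, 11, 18, 25 — the last one ≤ 30 is the 25th.

Nov 25, 2002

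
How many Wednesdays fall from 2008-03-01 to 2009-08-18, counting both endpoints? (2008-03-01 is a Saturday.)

2008-03-01 is a Saturday; the first Wednesday on or after it is 2008-03-05 (4 days later).
From 2008-03-05 to 2009-08-18: 301 + 230 = 531 days (rest of 2008, to 2009-08-18 in 2009).
531 ÷ 7 = 75 full weeks with remainder 6, so 75 more Wednesdays after the first → 76.

76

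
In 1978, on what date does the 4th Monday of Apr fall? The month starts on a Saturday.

Apr 24, 1978

Apr 1978 begins on a Saturday, so the first Monday is Apr 3 (2 days later).
The 4th Monday is 3 weeks later: 3 + 21 = 24.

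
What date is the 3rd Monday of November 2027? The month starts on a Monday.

2027-11-15

November 2027 begins on a Monday, so the first Monday is November 1.
The 3rd Monday is 2 weeks later: 1 + 14 = 15.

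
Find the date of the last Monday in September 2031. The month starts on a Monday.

September 29, 2031

September 2031 begins on a Monday, so the first Monday is September 1.
September 2031 has 30 days. Adding weeks: 1, 8, 15, 22, 29 — the last one ≤ 30 is the 29th.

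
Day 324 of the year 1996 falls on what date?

1996-11-19

January has 31 days (324 − 31 = 293 remain).
February has 29 days (293 − 29 = 264 remain).
March has 31 days (264 − 31 = 233 remain).
April has 30 days (233 − 30 = 203 remain).
May has 31 days (203 − 31 = 172 remain).
June has 30 days (172 − 30 = 142 remain).
July has 31 days (142 − 31 = 111 remain).
August has 31 days (111 − 31 = 80 remain).
September has 30 days (80 − 30 = 50 remain).
October has 31 days (50 − 31 = 19 remain).
19 into November → November 19.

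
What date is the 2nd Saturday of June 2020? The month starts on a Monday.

June 2020 begins on a Monday, so the first Saturday is June 6 (5 days later).
The 2nd Saturday is 1 weeks later: 6 + 7 = 13.

13 June 2020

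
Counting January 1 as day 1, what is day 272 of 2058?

January has 31 days (272 − 31 = 241 remain).
February has 28 days (241 − 28 = 213 remain).
March has 31 days (213 − 31 = 182 remain).
April has 30 days (182 − 30 = 152 remain).
May has 31 days (152 − 31 = 121 remain).
June has 30 days (121 − 30 = 91 remain).
July has 31 days (91 − 31 = 60 remain).
August has 31 days (60 − 31 = 29 remain).
29 into September → September 29.

29 September 2058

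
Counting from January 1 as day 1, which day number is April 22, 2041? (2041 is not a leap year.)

112

Days in months before April: 31 + 28 + 31 = 90.
Plus 22 days into April → day 112.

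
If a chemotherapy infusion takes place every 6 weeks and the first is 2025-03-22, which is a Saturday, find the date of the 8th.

The 8th occurrence is 7 intervals after the first: 7 × 42 = 294 days after 2025-03-22.
March has 31 days — 9 days to the end of March leaves 285.
April has 30 days (255 left).
May has 31 days (224 left).
June has 30 days (194 left).
July has 31 days (163 left).
August has 31 days (132 left).
September has 30 days (102 left).
October has 31 days (71 left).
November has 30 days (41 left).
December has 31 days (10 left).
10 days into January → 2026-01-10.

2026-01-10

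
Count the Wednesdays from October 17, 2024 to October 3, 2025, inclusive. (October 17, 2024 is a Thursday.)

50

October 17, 2024 is a Thursday; the first Wednesday on or after it is October 23, 2024 (6 days later).
From October 23, 2024 to October 3, 2025: 69 + 276 = 345 days (rest of 2024, to October 3, 2025 in 2025).
345 ÷ 7 = 49 full weeks with remainder 2, so 49 more Wednesdays after the first → 50.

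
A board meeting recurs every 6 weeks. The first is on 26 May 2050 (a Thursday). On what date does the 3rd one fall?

18 August 2050

The 3rd occurrence is 2 intervals after the first: 2 × 42 = 84 days after 26 May 2050.
May has 31 days — 5 days to the end of May leaves 79.
June has 30 days (49 left).
July has 31 days (18 left).
18 days into August → 18 August 2050.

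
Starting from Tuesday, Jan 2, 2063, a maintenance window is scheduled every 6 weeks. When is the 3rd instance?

The 3rd occurrence is 2 intervals after the first: 2 × 42 = 84 days after Jan 2, 2063.
Jan has 31 days — 29 days to the end of Jan leaves 55.
Feb has 28 days (27 left).
27 days into Mar → Mar 27, 2063.

Mar 27, 2063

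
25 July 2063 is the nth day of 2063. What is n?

Days in months before July: 31 + 28 + 31 + 30 + 31 + 30 = 181.
Plus 25 days into July → day 206.

206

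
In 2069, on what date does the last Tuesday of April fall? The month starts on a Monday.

April 30, 2069

April 2069 begins on a Monday, so the first Tuesday is April 2 (1 day later).
April 2069 has 30 days. Adding weeks: 2, 9, 16, 23, 30 — the last one ≤ 30 is the 30th.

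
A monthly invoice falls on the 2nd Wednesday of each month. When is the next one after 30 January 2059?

12 February 2059

January 2059 starts on a Wednesday; its first Wednesday is the 1st, so the 2nd Wednesday is the 8th — 8 January 2059.
That is not after 30 January 2059, so look at February 2059.
February 2059 starts on a Saturday; its first Wednesday is the 5th, so the 2nd Wednesday is the 12th — 12 February 2059.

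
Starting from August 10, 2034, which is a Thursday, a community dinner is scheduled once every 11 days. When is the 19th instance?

The 19th occurrence is 18 intervals after the first: 18 × 11 = 198 days after August 10, 2034.
August has 31 days — 21 days to the end of August leaves 177.
September has 30 days (147 left).
October has 31 days (116 left).
November has 30 days (86 left).
December has 31 days (55 left).
January has 31 days (24 left).
24 days into February → February 24, 2035.

February 24, 2035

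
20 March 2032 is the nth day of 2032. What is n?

Days in months before March: 31 + 29 = 60.
Plus 20 days into March → day 80.

80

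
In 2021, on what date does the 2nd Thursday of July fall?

8 July 2021

July 2021 begins on a Thursday, so the first Thursday is July 1.
The 2nd Thursday is 1 weeks later: 1 + 7 = 8.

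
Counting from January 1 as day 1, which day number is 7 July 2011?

188

Days in months before July: 31 + 28 + 31 + 30 + 31 + 30 = 181.
Plus 7 days into July → day 188.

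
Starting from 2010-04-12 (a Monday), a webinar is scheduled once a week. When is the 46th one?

2011-02-21

The 46th occurrence is 45 intervals after the first: 45 × 7 = 315 days after 2010-04-12.
April has 30 days — 18 days to the end of April leaves 297.
May has 31 days (266 left).
June has 30 days (236 left).
July has 31 days (205 left).
August has 31 days (174 left).
September has 30 days (144 left).
October has 31 days (113 left).
November has 30 days (83 left).
December has 31 days (52 left).
January has 31 days (21 left).
21 days into February → 2011-02-21.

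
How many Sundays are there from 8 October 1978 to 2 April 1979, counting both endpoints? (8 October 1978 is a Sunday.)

8 October 1978 is a Sunday; the first Sunday on or after it is 8 October 1978.
From 8 October 1978 to 2 April 1979: 23 + 30 + 31 + 31 + 28 + 31 + 2 = 176 days (rest of October, November, December, January, February, March, April).
176 ÷ 7 = 25 full weeks with remainder 1, so 25 more Sundays after the first → 26.

26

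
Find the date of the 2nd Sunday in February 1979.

The first Sunday of February 1979 is February 4.
The 2nd Sunday is 1 weeks later: 4 + 7 = 11.

11 February 1979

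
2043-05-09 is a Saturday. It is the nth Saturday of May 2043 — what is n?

Day 9 falls in week ⌈9/7⌉ of the month.
Days 1–7 hold the 1st Saturday, 8–14 the 2nd, 15–21 the 3rd, 22–28 the 4th, 29–31 the 5th.
9 is in the range for the 2nd.

2nd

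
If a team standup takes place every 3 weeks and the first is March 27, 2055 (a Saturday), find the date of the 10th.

The 10th occurrence is 9 intervals after the first: 9 × 21 = 189 days after March 27, 2055.
March has 31 days — 4 days to the end of March leaves 185.
April has 30 days (155 left).
May has 31 days (124 left).
June has 30 days (94 left).
July has 31 days (63 left).
August has 31 days (32 left).
September has 30 days (2 left).
2 days into October → October 2, 2055.

October 2, 2055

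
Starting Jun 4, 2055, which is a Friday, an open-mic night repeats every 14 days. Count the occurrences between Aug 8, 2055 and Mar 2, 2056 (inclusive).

15

Occurrences land 14·i days after Jun 4, 2055 for i = 0, 1, 2, …
Aug 8, 2055 is 65 days after the start; 65 ÷ 14 = 4 remainder 9; since the remainder is 9, round up to i = 5. First occurrence in the window: #6 on Aug 13, 2055 (5×14 = 70 days in).
Mar 2, 2056 is 272 days after the start; 272 ÷ 14 = 19 remainder 6. Last occurrence in the window: #20 on Feb 25, 2056.
Occurrences #6 through #20: 15 in total.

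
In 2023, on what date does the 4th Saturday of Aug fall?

Aug 26, 2023

The first Saturday of Aug 2023 is Aug 5.
The 4th Saturday is 3 weeks later: 5 + 21 = 26.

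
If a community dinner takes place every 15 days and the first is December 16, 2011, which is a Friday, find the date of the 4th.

The 4th occurrence is 3 intervals after the first: 3 × 15 = 45 days after December 16, 2011.
December has 31 days — 15 days to the end of December leaves 30.
30 days into January → January 30, 2012.

January 30, 2012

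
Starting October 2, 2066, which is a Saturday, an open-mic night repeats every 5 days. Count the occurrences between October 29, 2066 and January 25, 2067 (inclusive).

18

Occurrences land 5·i days after October 2, 2066 for i = 0, 1, 2, …
October 29, 2066 is 27 days after the start; 27 ÷ 5 = 5 remainder 2; since the remainder is 2, round up to i = 6. First occurrence in the window: #7 on November 1, 2066 (6×5 = 30 days in).
January 25, 2067 is 115 days after the start; 115 ÷ 5 = 23 remainder 0. Last occurrence in the window: #24 on January 25, 2067.
Occurrences #7 through #24: 18 in total.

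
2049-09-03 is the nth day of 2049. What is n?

246

Days in months before September: 31 + 28 + 31 + 30 + 31 + 30 + 31 + 31 = 243.
Plus 3 days into September → day 246.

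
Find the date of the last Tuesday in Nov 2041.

The first Tuesday of Nov 2041 is Nov 5.
Nov 2041 has 30 days. Adding weeks: 5, 12, 19, 26 — the last one ≤ 30 is the 26th.

Nov 26, 2041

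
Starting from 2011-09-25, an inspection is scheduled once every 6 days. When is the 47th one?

2012-06-27

The 47th occurrence is 46 intervals after the first: 46 × 6 = 276 days after 2011-09-25.
September has 30 days — 5 days to the end of September leaves 271.
October has 31 days (240 left).
November has 30 days (210 left).
December has 31 days (179 left).
January has 31 days (148 left).
February has 29 days (119 left).
March has 31 days (88 left).
April has 30 days (58 left).
May has 31 days (27 left).
27 days into June → 2012-06-27.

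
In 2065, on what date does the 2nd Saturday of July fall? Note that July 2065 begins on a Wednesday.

July 11, 2065

July 2065 begins on a Wednesday, so the first Saturday is July 4 (3 days later).
The 2nd Saturday is 1 weeks later: 4 + 7 = 11.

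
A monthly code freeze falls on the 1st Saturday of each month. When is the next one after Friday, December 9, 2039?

December 2039 starts on a Thursday, so its 1st Saturday is December 3, 2039 (2 days in).
That is not after December 9, 2039, so look at January 2040.
January 2040 starts on a Sunday, so its 1st Saturday is January 7, 2040 (6 days in).

January 7, 2040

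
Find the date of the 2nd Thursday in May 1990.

The first Thursday of May 1990 is May 3.
The 2nd Thursday is 1 weeks later: 3 + 7 = 10.

May 10, 1990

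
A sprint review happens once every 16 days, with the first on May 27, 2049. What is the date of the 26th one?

July 1, 2050

The 26th occurrence is 25 intervals after the first: 25 × 16 = 400 days after May 27, 2049.
May has 31 days — 4 days to the end of May leaves 396.
June has 30 days (366 left).
July has 31 days (335 left).
August has 31 days (304 left).
September has 30 days (274 left).
October has 31 days (243 left).
November has 30 days (213 left).
December has 31 days (182 left).
January has 31 days (151 left).
February has 28 days (123 left).
March has 31 days (92 left).
April has 30 days (62 left).
May has 31 days (31 left).
June has 30 days (1 left).
1 day into July → July 1, 2050.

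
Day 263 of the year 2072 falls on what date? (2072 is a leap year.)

January has 31 days (263 − 31 = 232 remain).
February has 29 days (232 − 29 = 203 remain).
March has 31 days (203 − 31 = 172 remain).
April has 30 days (172 − 30 = 142 remain).
May has 31 days (142 − 31 = 111 remain).
June has 30 days (111 − 30 = 81 remain).
July has 31 days (81 − 31 = 50 remain).
August has 31 days (50 − 31 = 19 remain).
19 into September → September 19.

September 19, 2072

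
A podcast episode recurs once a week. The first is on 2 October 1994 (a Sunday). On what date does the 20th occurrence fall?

12 February 1995

The 20th occurrence is 19 intervals after the first: 19 × 7 = 133 days after 2 October 1994.
October has 31 days — 29 days to the end of October leaves 104.
November has 30 days (74 left).
December has 31 days (43 left).
January has 31 days (12 left).
12 days into February → 12 February 1995.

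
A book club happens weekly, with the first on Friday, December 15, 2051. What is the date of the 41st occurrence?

September 20, 2052

The 41st occurrence is 40 intervals after the first: 40 × 7 = 280 days after December 15, 2051.
December has 31 days — 16 days to the end of December leaves 264.
January has 31 days (233 left).
February has 29 days (204 left).
March has 31 days (173 left).
April has 30 days (143 left).
May has 31 days (112 left).
June has 30 days (82 left).
July has 31 days (51 left).
August has 31 days (20 left).
20 days into September → September 20, 2052.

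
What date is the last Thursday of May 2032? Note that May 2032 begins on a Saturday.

May 27, 2032

May 2032 begins on a Saturday, so the first Thursday is May 6 (5 days later).
May 2032 has 31 days. Adding weeks: 6, 13, 20, 27 — the last one ≤ 31 is the 27th.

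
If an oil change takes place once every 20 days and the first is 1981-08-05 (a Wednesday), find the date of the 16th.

The 16th occurrence is 15 intervals after the first: 15 × 20 = 300 days after 1981-08-05.
August has 31 days — 26 days to the end of August leaves 274.
September has 30 days (244 left).
October has 31 days (213 left).
November has 30 days (183 left).
December has 31 days (152 left).
January has 31 days (121 left).
February has 28 days (93 left).
March has 31 days (62 left).
April has 30 days (32 left).
May has 31 days (1 left).
1 day into June → 1982-06-01.

1982-06-01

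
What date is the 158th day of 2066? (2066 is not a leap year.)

January has 31 days (158 − 31 = 127 remain).
February has 28 days (127 − 28 = 99 remain).
March has 31 days (99 − 31 = 68 remain).
April has 30 days (68 − 30 = 38 remain).
May has 31 days (38 − 31 = 7 remain).
7 into June → June 7.

2066-06-07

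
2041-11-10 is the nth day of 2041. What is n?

Days in months before November: 31 + 28 + 31 + 30 + 31 + 30 + 31 + 31 + 30 + 31 = 304.
Plus 10 days into November → day 314.

314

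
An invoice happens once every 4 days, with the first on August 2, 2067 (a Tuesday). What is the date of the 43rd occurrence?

The 43rd occurrence is 42 intervals after the first: 42 × 4 = 168 days after August 2, 2067.
August has 31 days — 29 days to the end of August leaves 139.
September has 30 days (109 left).
October has 31 days (78 left).
November has 30 days (48 left).
December has 31 days (17 left).
17 days into January → January 17, 2068.

January 17, 2068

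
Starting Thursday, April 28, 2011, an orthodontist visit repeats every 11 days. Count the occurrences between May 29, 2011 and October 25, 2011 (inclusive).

14

Occurrences land 11·i days after April 28, 2011 for i = 0, 1, 2, …
May 29, 2011 is 31 days after the start; 31 ÷ 11 = 2 remainder 9; since the remainder is 9, round up to i = 3. First occurrence in the window: #4 on May 31, 2011 (3×11 = 33 days in).
October 25, 2011 is 180 days after the start; 180 ÷ 11 = 16 remainder 4. Last occurrence in the window: #17 on October 21, 2011.
Occurrences #4 through #17: 14 in total.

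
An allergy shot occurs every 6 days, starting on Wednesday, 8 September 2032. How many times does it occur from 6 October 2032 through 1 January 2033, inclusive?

Occurrences land 6·i days after 8 September 2032 for i = 0, 1, 2, …
6 October 2032 is 28 days after the start; 28 ÷ 6 = 4 remainder 4; since the remainder is 4, round up to i = 5. First occurrence in the window: #6 on 8 October 2032 (5×6 = 30 days in).
1 January 2033 is 115 days after the start; 115 ÷ 6 = 19 remainder 1. Last occurrence in the window: #20 on 31 December 2032.
Occurrences #6 through #20: 15 in total.

15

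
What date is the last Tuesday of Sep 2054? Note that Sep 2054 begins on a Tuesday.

Sep 2054 begins on a Tuesday, so the first Tuesday is Sep 1.
Sep 2054 has 30 days. Adding weeks: 1, 8, 15, 22, 29 — the last one ≤ 30 is the 29th.

Sep 29, 2054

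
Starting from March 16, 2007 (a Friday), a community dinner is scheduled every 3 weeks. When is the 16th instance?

The 16th occurrence is 15 intervals after the first: 15 × 21 = 315 days after March 16, 2007.
March has 31 days — 15 days to the end of March leaves 300.
April has 30 days (270 left).
May has 31 days (239 left).
June has 30 days (209 left).
July has 31 days (178 left).
August has 31 days (147 left).
September has 30 days (117 left).
October has 31 days (86 left).
November has 30 days (56 left).
December has 31 days (25 left).
25 days into January → January 25, 2008.

January 25, 2008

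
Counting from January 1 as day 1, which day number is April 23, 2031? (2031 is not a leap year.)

Days in months before April: 31 + 28 + 31 = 90.
Plus 23 days into April → day 113.

113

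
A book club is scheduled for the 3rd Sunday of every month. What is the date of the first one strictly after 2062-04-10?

April 2062 starts on a Saturday; its first Sunday is the 2nd, so the 3rd Sunday is the 16th — 2062-04-16.
2062-04-16 is after 2062-04-10, so that is the next one.

2062-04-16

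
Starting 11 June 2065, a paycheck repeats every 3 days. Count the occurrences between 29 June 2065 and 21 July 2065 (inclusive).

Occurrences land 3·i days after 11 June 2065 for i = 0, 1, 2, …
29 June 2065 is 18 days after the start; 18 ÷ 3 = 6 remainder 0. First occurrence in the window: #7 on 29 June 2065 (6×3 = 18 days in).
21 July 2065 is 40 days after the start; 40 ÷ 3 = 13 remainder 1. Last occurrence in the window: #14 on 20 July 2065.
Occurrences #7 through #14: 8 in total.

8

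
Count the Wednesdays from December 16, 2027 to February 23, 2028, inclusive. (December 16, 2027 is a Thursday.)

10

December 16, 2027 is a Thursday; the first Wednesday on or after it is December 22, 2027 (6 days later).
From December 22, 2027 to February 23, 2028: 9 + 31 + 23 = 63 days (rest of December, January, February).
63 ÷ 7 = 9 full weeks with remainder 0, so 9 more Wednesdays after the first → 10.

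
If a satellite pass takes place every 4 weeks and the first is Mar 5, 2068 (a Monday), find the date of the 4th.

May 28, 2068

The 4th occurrence is 3 intervals after the first: 3 × 28 = 84 days after Mar 5, 2068.
Mar has 31 days — 26 days to the end of Mar leaves 58.
Apr has 30 days (28 left).
28 days into May → May 28, 2068.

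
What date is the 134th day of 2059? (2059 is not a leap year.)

January has 31 days (134 − 31 = 103 remain).
February has 28 days (103 − 28 = 75 remain).
March has 31 days (75 − 31 = 44 remain).
April has 30 days (44 − 30 = 14 remain).
14 into May → May 14.

2059-05-14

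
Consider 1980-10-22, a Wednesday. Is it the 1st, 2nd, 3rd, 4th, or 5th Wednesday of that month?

Day 22 falls in week ⌈22/7⌉ of the month.
Days 1–7 hold the 1st Wednesday, 8–14 the 2nd, 15–21 the 3rd, 22–28 the 4th, 29–31 the 5th.
22 is in the range for the 4th.

4th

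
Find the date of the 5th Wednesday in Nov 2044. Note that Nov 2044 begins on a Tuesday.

Nov 30, 2044

Nov 2044 begins on a Tuesday, so the first Wednesday is Nov 2 (1 day later).
The 5th Wednesday is 4 weeks later: 2 + 28 = 30.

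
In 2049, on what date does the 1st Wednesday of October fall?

The first Wednesday of October 2049 is October 6.

2049-10-06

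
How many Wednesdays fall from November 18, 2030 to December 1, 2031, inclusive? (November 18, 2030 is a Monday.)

54

November 18, 2030 is a Monday; the first Wednesday on or after it is November 20, 2030 (2 days later).
From November 20, 2030 to December 1, 2031: 41 + 335 = 376 days (rest of 2030, to December 1, 2031 in 2031).
376 ÷ 7 = 53 full weeks with remainder 5, so 53 more Wednesdays after the first → 54.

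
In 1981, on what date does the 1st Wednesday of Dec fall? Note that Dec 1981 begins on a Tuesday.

Dec 1981 begins on a Tuesday, so the first Wednesday is Dec 2 (1 day later).

Dec 2, 1981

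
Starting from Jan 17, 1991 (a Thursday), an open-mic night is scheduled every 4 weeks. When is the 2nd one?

The 2nd occurrence is 1 interval after the first: 1 × 28 = 28 days after Jan 17, 1991.
Jan has 31 days — 14 days to the end of Jan leaves 14.
14 days into Feb → Feb 14, 1991.

Feb 14, 1991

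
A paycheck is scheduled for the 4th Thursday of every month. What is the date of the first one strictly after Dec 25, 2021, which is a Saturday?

Jan 27, 2022

Dec 2021 starts on a Wednesday; its first Thursday is the 2nd, so the 4th Thursday is the 23rd — Dec 23, 2021.
That is not after Dec 25, 2021, so look at Jan 2022.
Jan 2022 starts on a Saturday; its first Thursday is the 6th, so the 4th Thursday is the 27th — Jan 27, 2022.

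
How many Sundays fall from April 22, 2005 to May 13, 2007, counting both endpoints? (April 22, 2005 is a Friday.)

108

April 22, 2005 is a Friday; the first Sunday on or after it is April 24, 2005 (2 days later).
From April 24, 2005 to May 13, 2007: 251 + 365 + 133 = 749 days (rest of 2005, 2006, to May 13, 2007 in 2007).
749 ÷ 7 = 107 full weeks with remainder 0, so 107 more Sundays after the first → 108.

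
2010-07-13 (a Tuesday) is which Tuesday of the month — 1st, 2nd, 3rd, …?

2nd

Day 13 falls in week ⌈13/7⌉ of the month.
Days 1–7 hold the 1st Tuesday, 8–14 the 2nd, 15–21 the 3rd, 22–28 the 4th, 29–31 the 5th.
13 is in the range for the 2nd.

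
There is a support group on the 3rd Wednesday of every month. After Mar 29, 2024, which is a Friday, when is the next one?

Apr 17, 2024

Mar 2024 starts on a Friday; its first Wednesday is the 6th, so the 3rd Wednesday is the 20th — Mar 20, 2024.
That is not after Mar 29, 2024, so look at Apr 2024.
Apr 2024 starts on a Monday; its first Wednesday is the 3rd, so the 3rd Wednesday is the 17th — Apr 17, 2024.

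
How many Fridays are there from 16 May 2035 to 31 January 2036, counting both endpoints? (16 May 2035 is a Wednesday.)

37

16 May 2035 is a Wednesday; the first Friday on or after it is 18 May 2035 (2 days later).
From 18 May 2035 to 31 January 2036: 13 + 30 + 31 + 31 + 30 + 31 + 30 + 31 + 31 = 258 days (rest of May, June, July, August, September, October, November, December, January).
258 ÷ 7 = 36 full weeks with remainder 6, so 36 more Fridays after the first → 37.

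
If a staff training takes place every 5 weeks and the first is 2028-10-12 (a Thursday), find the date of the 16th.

The 16th occurrence is 15 intervals after the first: 15 × 35 = 525 days after 2028-10-12.
October has 31 days — 19 days to the end of October leaves 506.
From end of October to end of 2028 is 61 days (445 left).
2029 has 365 days (80 left).
January has 31 days (49 left).
February has 28 days (21 left).
21 days into March → 2030-03-21.

2030-03-21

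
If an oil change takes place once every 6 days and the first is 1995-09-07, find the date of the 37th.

1996-04-10

The 37th occurrence is 36 intervals after the first: 36 × 6 = 216 days after 1995-09-07.
September has 30 days — 23 days to the end of September leaves 193.
October has 31 days (162 left).
November has 30 days (132 left).
December has 31 days (101 left).
January has 31 days (70 left).
February has 29 days (41 left).
March has 31 days (10 left).
10 days into April → 1996-04-10.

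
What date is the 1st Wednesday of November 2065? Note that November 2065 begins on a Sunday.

November 2065 begins on a Sunday, so the first Wednesday is November 4 (3 days later).

4 November 2065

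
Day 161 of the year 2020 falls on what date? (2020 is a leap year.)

9 June 2020

January has 31 days (161 − 31 = 130 remain).
February has 29 days (130 − 29 = 101 remain).
March has 31 days (101 − 31 = 70 remain).
April has 30 days (70 − 30 = 40 remain).
May has 31 days (40 − 31 = 9 remain).
9 into June → June 9.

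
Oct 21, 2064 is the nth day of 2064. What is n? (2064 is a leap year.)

295

Days in months before Oct: 31 + 29 + 31 + 30 + 31 + 30 + 31 + 31 + 30 = 274.
Plus 21 days into Oct → day 295.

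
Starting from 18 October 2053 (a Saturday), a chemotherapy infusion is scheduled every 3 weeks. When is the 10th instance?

25 April 2054

The 10th occurrence is 9 intervals after the first: 9 × 21 = 189 days after 18 October 2053.
October has 31 days — 13 days to the end of October leaves 176.
November has 30 days (146 left).
December has 31 days (115 left).
January has 31 days (84 left).
February has 28 days (56 left).
March has 31 days (25 left).
25 days into April → 25 April 2054.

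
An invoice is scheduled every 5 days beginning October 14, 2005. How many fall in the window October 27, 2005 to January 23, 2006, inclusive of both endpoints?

Occurrences land 5·i days after October 14, 2005 for i = 0, 1, 2, …
October 27, 2005 is 13 days after the start; 13 ÷ 5 = 2 remainder 3; since the remainder is 3, round up to i = 3. First occurrence in the window: #4 on October 29, 2005 (3×5 = 15 days in).
January 23, 2006 is 101 days after the start; 101 ÷ 5 = 20 remainder 1. Last occurrence in the window: #21 on January 22, 2006.
Occurrences #4 through #21: 18 in total.

18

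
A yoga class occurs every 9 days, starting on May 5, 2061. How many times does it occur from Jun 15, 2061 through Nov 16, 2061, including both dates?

Occurrences land 9·i days after May 5, 2061 for i = 0, 1, 2, …
Jun 15, 2061 is 41 days after the start; 41 ÷ 9 = 4 remainder 5; since the remainder is 5, round up to i = 5. First occurrence in the window: #6 on Jun 19, 2061 (5×9 = 45 days in).
Nov 16, 2061 is 195 days after the start; 195 ÷ 9 = 21 remainder 6. Last occurrence in the window: #22 on Nov 10, 2061.
Occurrences #6 through #22: 17 in total.

17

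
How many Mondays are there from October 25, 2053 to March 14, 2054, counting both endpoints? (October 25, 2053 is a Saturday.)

20

October 25, 2053 is a Saturday; the first Monday on or after it is October 27, 2053 (2 days later).
From October 27, 2053 to March 14, 2054: 4 + 30 + 31 + 31 + 28 + 14 = 138 days (rest of October, November, December, January, February, March).
138 ÷ 7 = 19 full weeks with remainder 5, so 19 more Mondays after the first → 20.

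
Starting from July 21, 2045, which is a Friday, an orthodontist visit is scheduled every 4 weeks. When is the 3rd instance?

The 3rd occurrence is 2 intervals after the first: 2 × 28 = 56 days after July 21, 2045.
July has 31 days — 10 days to the end of July leaves 46.
August has 31 days (15 left).
15 days into September → September 15, 2045.

September 15, 2045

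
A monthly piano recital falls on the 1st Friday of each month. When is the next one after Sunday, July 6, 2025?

August 1, 2025

July 2025 starts on a Tuesday, so its 1st Friday is July 4, 2025 (3 days in).
That is not after July 6, 2025, so look at August 2025.
August 2025 starts on a Friday, so its 1st Friday is August 1, 2025.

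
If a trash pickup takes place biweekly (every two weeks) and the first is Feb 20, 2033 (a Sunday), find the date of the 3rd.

The 3rd occurrence is 2 intervals after the first: 2 × 14 = 28 days after Feb 20, 2033.
Feb has 28 days — 8 days to the end of Feb leaves 20.
20 days into Mar → Mar 20, 2033.

Mar 20, 2033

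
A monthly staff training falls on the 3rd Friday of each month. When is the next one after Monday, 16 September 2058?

20 September 2058

September 2058 starts on a Sunday; its first Friday is the 6th, so the 3rd Friday is the 20th — 20 September 2058.
20 September 2058 is after 16 September 2058, so that is the next one.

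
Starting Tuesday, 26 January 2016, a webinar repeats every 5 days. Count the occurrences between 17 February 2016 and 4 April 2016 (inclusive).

Occurrences land 5·i days after 26 January 2016 for i = 0, 1, 2, …
17 February 2016 is 22 days after the start; 22 ÷ 5 = 4 remainder 2; since the remainder is 2, round up to i = 5. First occurrence in the window: #6 on 20 February 2016 (5×5 = 25 days in).
4 April 2016 is 69 days after the start; 69 ÷ 5 = 13 remainder 4. Last occurrence in the window: #14 on 31 March 2016.
Occurrences #6 through #14: 9 in total.

9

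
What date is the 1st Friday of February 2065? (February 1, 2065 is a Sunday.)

February 2065 begins on a Sunday, so the first Friday is February 6 (5 days later).

6 February 2065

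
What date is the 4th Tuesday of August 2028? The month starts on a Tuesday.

August 22, 2028

August 2028 begins on a Tuesday, so the first Tuesday is August 1.
The 4th Tuesday is 3 weeks later: 1 + 21 = 22.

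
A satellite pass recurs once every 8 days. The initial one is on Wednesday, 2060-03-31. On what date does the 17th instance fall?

2060-08-06

The 17th occurrence is 16 intervals after the first: 16 × 8 = 128 days after 2060-03-31.
March has 31 days — 0 days to the end of March leaves 128.
April has 30 days (98 left).
May has 31 days (67 left).
June has 30 days (37 left).
July has 31 days (6 left).
6 days into August → 2060-08-06.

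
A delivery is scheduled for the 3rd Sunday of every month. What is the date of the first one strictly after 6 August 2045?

August 2045 starts on a Tuesday; its first Sunday is the 6th, so the 3rd Sunday is the 20th — 20 August 2045.
20 August 2045 is after 6 August 2045, so that is the next one.

20 August 2045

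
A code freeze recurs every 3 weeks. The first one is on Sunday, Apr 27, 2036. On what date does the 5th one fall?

The 5th occurrence is 4 intervals after the first: 4 × 21 = 84 days after Apr 27, 2036.
Apr has 30 days — 3 days to the end of Apr leaves 81.
May has 31 days (50 left).
Jun has 30 days (20 left).
20 days into Jul → Jul 20, 2036.

Jul 20, 2036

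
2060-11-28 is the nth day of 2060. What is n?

333

Days in months before November: 31 + 29 + 31 + 30 + 31 + 30 + 31 + 31 + 30 + 31 = 305.
Plus 28 days into November → day 333.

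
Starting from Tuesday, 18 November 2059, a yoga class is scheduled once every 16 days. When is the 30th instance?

The 30th occurrence is 29 intervals after the first: 29 × 16 = 464 days after 18 November 2059.
November has 30 days — 12 days to the end of November leaves 452.
From end of November to end of 2059 is 31 days (421 left).
2060 has 366 days (55 left).
January has 31 days (24 left).
24 days into February → 24 February 2061.

24 February 2061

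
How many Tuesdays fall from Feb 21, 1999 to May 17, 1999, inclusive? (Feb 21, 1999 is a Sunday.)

12

Feb 21, 1999 is a Sunday; the first Tuesday on or after it is Feb 23, 1999 (2 days later).
From Feb 23, 1999 to May 17, 1999: 5 + 31 + 30 + 17 = 83 days (rest of Feb, Mar, Apr, May).
83 ÷ 7 = 11 full weeks with remainder 6, so 11 more Tuesdays after the first → 12.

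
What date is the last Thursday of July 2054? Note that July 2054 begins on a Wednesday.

2054-07-30

July 2054 begins on a Wednesday, so the first Thursday is July 2 (1 day later).
July 2054 has 31 days. Adding weeks: 2, 9, 16, 23, 30 — the last one ≤ 31 is the 30th.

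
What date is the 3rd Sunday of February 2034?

February 19, 2034

February 2034 begins on a Wednesday, so the first Sunday is February 5 (4 days later).
The 3rd Sunday is 2 weeks later: 5 + 14 = 19.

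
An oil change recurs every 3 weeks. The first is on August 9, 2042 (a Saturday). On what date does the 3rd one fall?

The 3rd occurrence is 2 intervals after the first: 2 × 21 = 42 days after August 9, 2042.
August has 31 days — 22 days to the end of August leaves 20.
20 days into September → September 20, 2042.

September 20, 2042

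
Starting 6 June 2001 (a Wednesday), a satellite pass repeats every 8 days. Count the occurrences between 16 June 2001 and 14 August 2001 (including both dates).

Occurrences land 8·i days after 6 June 2001 for i = 0, 1, 2, …
16 June 2001 is 10 days after the start; 10 ÷ 8 = 1 remainder 2; since the remainder is 2, round up to i = 2. First occurrence in the window: #3 on 22 June 2001 (2×8 = 16 days in).
14 August 2001 is 69 days after the start; 69 ÷ 8 = 8 remainder 5. Last occurrence in the window: #9 on 9 August 2001.
Occurrences #3 through #9: 7 in total.

7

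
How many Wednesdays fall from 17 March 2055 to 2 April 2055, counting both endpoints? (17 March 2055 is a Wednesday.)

17 March 2055 is a Wednesday; the first Wednesday on or after it is 17 March 2055.
From 17 March 2055 to 2 April 2055: 14 + 2 = 16 days (rest of March, April).
16 ÷ 7 = 2 full weeks with remainder 2, so 2 more Wednesdays after the first → 3.

3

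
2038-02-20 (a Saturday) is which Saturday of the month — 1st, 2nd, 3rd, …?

3rd

Day 20 falls in week ⌈20/7⌉ of the month.
Days 1–7 hold the 1st Saturday, 8–14 the 2nd, 15–21 the 3rd, 22–28 the 4th, 29–31 the 5th.
20 is in the range for the 3rd.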